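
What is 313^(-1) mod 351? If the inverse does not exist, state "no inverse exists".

Extended Euclidean algorithm:
351 = 1*313 + 38
313 = 8*38 + 9
38 = 4*9 + 2
9 = 4*2 + 1
2 = 2*1 + 0
The gcd is 1. Working backward:
1 = 9 − 4·2
1 = −4·38 + 17·9
1 = 17·313 − 140·38
1 = −140·351 + 157·313
So 313·157 ≡ 1 (mod 351).

157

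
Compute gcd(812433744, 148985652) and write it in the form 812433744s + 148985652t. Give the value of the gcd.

Apply Euclid's algorithm to 812433744 and 148985652:
812433744 = 5*148985652 + 67505484
148985652 = 2*67505484 + 13974684
67505484 = 4*13974684 + 11606748
13974684 = 1*11606748 + 2367936
11606748 = 4*2367936 + 2135004
2367936 = 1*2135004 + 232932
2135004 = 9*232932 + 38616
232932 = 6*38616 + 1236
38616 = 31*1236 + 300
1236 = 4*300 + 36
300 = 8*36 + 12
36 = 3*12 + 0
gcd(812433744, 148985652) = 12.
Back-substituting:
12 = 300 − 8·36
12 = −8·1236 + 33·300
12 = 33·38616 − 1031·1236
12 = −1031·232932 + 6219·38616
12 = 6219·2135004 − 57002·232932
12 = −57002·2367936 + 63221·2135004
12 = 63221·11606748 − 309886·2367936
12 = −309886·13974684 + 373107·11606748
12 = 373107·67505484 − 1802314·13974684
12 = −1802314·148985652 + 3977735·67505484
12 = 3977735·812433744 − 21690989·148985652
So 12 = (3977735)·812433744 + (-21690989)·148985652.

12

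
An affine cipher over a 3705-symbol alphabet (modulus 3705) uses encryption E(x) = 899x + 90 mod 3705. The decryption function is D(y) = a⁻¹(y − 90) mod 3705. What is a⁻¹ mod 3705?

Apply the Euclidean algorithm to 3705 and 899:
3705 = 4*899 + 109
899 = 8*109 + 27
109 = 4*27 + 1
27 = 27*1 + 0
Since gcd(899, 3705) = 1, back-substitute to write 1 as a combination:
1 = 109 − 4·27
1 = −4·899 + 33·109
1 = 33·3705 − 136·899
So 899·(-136) ≡ 1 (mod 3705), and -136 ≡ 3569 (mod 3705).

3569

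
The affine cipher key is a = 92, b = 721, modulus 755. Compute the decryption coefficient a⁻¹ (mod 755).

gcd(755, 92) by repeated division:
755 = 8*92 + 19
92 = 4*19 + 16
19 = 1*16 + 3
16 = 5*3 + 1
3 = 3*1 + 0
The gcd is 1. Working backward:
1 = 16 − 5·3
1 = −5·19 + 6·16
1 = 6·92 − 29·19
1 = −29·755 + 238·92
So 92·238 ≡ 1 (mod 755).

238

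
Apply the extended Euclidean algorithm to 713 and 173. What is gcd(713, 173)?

Euclidean algorithm:
713 = 4×173 + 21
173 = 8×21 + 5
21 = 4×5 + 1
5 = 5×1 + 0
gcd(713, 173) = 1.
Back-substituting:
1 = 21 − 4·5
1 = −4·173 + 33·21
1 = 33·713 − 136·173
So 1 = (33)·713 + (-136)·173.

1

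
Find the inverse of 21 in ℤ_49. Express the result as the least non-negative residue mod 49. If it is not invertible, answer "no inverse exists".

Compute gcd(21, 49):
49 = 2·21 + 7
21 = 3·7 + 0
Since gcd = 7 > 1, 21 is not a unit mod 49.

no inverse exists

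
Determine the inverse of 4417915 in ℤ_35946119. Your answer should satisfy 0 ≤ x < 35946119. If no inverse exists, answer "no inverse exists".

Apply the Euclidean algorithm to 35946119 and 4417915:
35946119 = 8×4417915 + 602799
4417915 = 7×602799 + 198322
602799 = 3×198322 + 7833
198322 = 25×7833 + 2497
7833 = 3×2497 + 342
2497 = 7×342 + 103
342 = 3×103 + 33
103 = 3×33 + 4
33 = 8×4 + 1
4 = 4×1 + 0
Since gcd(4417915, 35946119) = 1, back-substitute to write 1 as a combination:
1 = 33 − 8·4
1 = −8·103 + 25·33
1 = 25·342 − 83·103
1 = −83·2497 + 606·342
1 = 606·7833 − 1901·2497
1 = −1901·198322 + 48131·7833
1 = 48131·602799 − 146294·198322
1 = −146294·4417915 + 1072189·602799
1 = 1072189·35946119 − 8723806·4417915
Hence 4417915⁻¹ ≡ -8723806 ≡ 27222313 (mod 35946119).

27222313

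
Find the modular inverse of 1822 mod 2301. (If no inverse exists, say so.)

514

gcd(2301, 1822) by repeated division:
2301 = 1·1822 + 479
1822 = 3·479 + 385
479 = 1·385 + 94
385 = 4·94 + 9
94 = 10·9 + 4
9 = 2·4 + 1
4 = 4·1 + 0
The gcd is 1. Working backward:
1 = 9 − 2·4
1 = −2·94 + 21·9
1 = 21·385 − 86·94
1 = −86·479 + 107·385
1 = 107·1822 − 407·479
1 = −407·2301 + 514·1822
So 1822·514 ≡ 1 (mod 2301).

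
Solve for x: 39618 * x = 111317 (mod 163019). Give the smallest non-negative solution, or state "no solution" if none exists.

38192

First find gcd(39618, 163019):
163019 = 4*39618 + 4547
39618 = 8*4547 + 3242
4547 = 1*3242 + 1305
3242 = 2*1305 + 632
1305 = 2*632 + 41
632 = 15*41 + 17
41 = 2*17 + 7
17 = 2*7 + 3
7 = 2*3 + 1
3 = 3*1 + 0
gcd = 1, so a unique solution mod 163019 exists.
Back-substitute for the Bézout coefficients:
1 = 7 − 2·3
1 = −2·17 + 5·7
1 = 5·41 − 12·17
1 = −12·632 + 185·41
1 = 185·1305 − 382·632
1 = −382·3242 + 949·1305
1 = 949·4547 − 1331·3242
1 = −1331·39618 + 11597·4547
1 = 11597·163019 − 47719·39618
So 39618·(-47719) ≡ 1 (mod 163019), giving 39618⁻¹ ≡ 115300.
x ≡ 39618⁻¹·111317 ≡ 115300·111317 ≡ 38192 (mod 163019).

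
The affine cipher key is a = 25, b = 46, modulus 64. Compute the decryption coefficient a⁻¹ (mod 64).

41

Apply the Euclidean algorithm to 64 and 25:
64 = 2*25 + 14
25 = 1*14 + 11
14 = 1*11 + 3
11 = 3*3 + 2
3 = 1*2 + 1
2 = 2*1 + 0
gcd = 1, so the inverse exists. Back-substitute:
1 = 3 − 2
1 = −11 + 4·3
1 = 4·14 − 5·11
1 = −5·25 + 9·14
1 = 9·64 − 23·25
So 25·(-23) ≡ 1 (mod 64), and -23 ≡ 41 (mod 64).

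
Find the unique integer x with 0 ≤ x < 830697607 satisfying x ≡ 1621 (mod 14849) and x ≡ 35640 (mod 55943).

565451541

Write x = 1621 + 14849·k. Then 14849·k ≡ 35640 − 1621 ≡ 34019 (mod 55943).
Need 14849⁻¹ mod 55943. Extended Euclid on (55943, 14849):
55943 = 3×14849 + 11396
14849 = 1×11396 + 3453
11396 = 3×3453 + 1037
3453 = 3×1037 + 342
1037 = 3×342 + 11
342 = 31×11 + 1
11 = 11×1 + 0
Back-substitute:
1 = 342 − 31·11
1 = −31·1037 + 94·342
1 = 94·3453 − 313·1037
1 = −313·11396 + 1033·3453
1 = 1033·14849 − 1346·11396
1 = −1346·55943 + 5071·14849
14849⁻¹ ≡ 5071 (mod 55943), so k ≡ 5071·34019 ≡ 38080 (mod 55943).
x = 1621 + 14849·38080 = 565451541.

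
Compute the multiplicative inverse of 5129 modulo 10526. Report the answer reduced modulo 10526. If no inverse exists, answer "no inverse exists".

1139

Apply the Euclidean algorithm to 10526 and 5129:
10526 = 2×5129 + 268
5129 = 19×268 + 37
268 = 7×37 + 9
37 = 4×9 + 1
9 = 9×1 + 0
The gcd is 1. Working backward:
1 = 37 − 4·9
1 = −4·268 + 29·37
1 = 29·5129 − 555·268
1 = −555·10526 + 1139·5129
So 5129·1139 ≡ 1 (mod 10526).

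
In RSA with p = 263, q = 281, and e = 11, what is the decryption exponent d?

66691

φ(n) = (p−1)(q−1) = 262·280 = 73360.
Need d with 11·d ≡ 1 (mod 73360). Apply the extended Euclidean algorithm:
73360 = 6669·11 + 1
11 = 11·1 + 0
Back-substitute:
1 = 73360 − 6669·11
So 11·(-6669) ≡ 1 (mod 73360), hence d ≡ -6669 ≡ 66691 (mod 73360).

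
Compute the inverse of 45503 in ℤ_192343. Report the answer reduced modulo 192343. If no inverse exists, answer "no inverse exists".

gcd(192343, 45503) by repeated division:
192343 = 4*45503 + 10331
45503 = 4*10331 + 4179
10331 = 2*4179 + 1973
4179 = 2*1973 + 233
1973 = 8*233 + 109
233 = 2*109 + 15
109 = 7*15 + 4
15 = 3*4 + 3
4 = 1*3 + 1
3 = 3*1 + 0
Since gcd(45503, 192343) = 1, back-substitute to write 1 as a combination:
1 = 4 − 3
1 = −15 + 4·4
1 = 4·109 − 29·15
1 = −29·233 + 62·109
1 = 62·1973 − 525·233
1 = −525·4179 + 1112·1973
1 = 1112·10331 − 2749·4179
1 = −2749·45503 + 12108·10331
1 = 12108·192343 − 51181·45503
Thus 45503·(-51181) ≡ 1 (mod 192343); reducing, -51181 mod 192343 = 141162.

141162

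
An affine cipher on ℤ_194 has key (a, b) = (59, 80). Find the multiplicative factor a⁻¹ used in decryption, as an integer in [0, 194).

171

Apply the Euclidean algorithm to 194 and 59:
194 = 3×59 + 17
59 = 3×17 + 8
17 = 2×8 + 1
8 = 8×1 + 0
Since gcd(59, 194) = 1, back-substitute to write 1 as a combination:
1 = 17 − 2·8
1 = −2·59 + 7·17
1 = 7·194 − 23·59
Hence 59⁻¹ ≡ -23 ≡ 171 (mod 194).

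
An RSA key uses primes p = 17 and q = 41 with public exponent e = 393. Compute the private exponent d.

φ(n) = (p−1)(q−1) = 16·40 = 640.
Need d with 393·d ≡ 1 (mod 640). Apply the extended Euclidean algorithm:
640 = 1*393 + 247
393 = 1*247 + 146
247 = 1*146 + 101
146 = 1*101 + 45
101 = 2*45 + 11
45 = 4*11 + 1
11 = 11*1 + 0
Back-substitute:
1 = 45 − 4·11
1 = −4·101 + 9·45
1 = 9·146 − 13·101
1 = −13·247 + 22·146
1 = 22·393 − 35·247
1 = −35·640 + 57·393
So 393·57 ≡ 1 (mod 640), hence d = 57.

57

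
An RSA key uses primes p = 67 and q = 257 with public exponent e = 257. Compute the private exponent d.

φ(n) = (p−1)(q−1) = 66·256 = 16896.
Need d with 257·d ≡ 1 (mod 16896). Apply the extended Euclidean algorithm:
16896 = 65*257 + 191
257 = 1*191 + 66
191 = 2*66 + 59
66 = 1*59 + 7
59 = 8*7 + 3
7 = 2*3 + 1
3 = 3*1 + 0
Back-substitute:
1 = 7 − 2·3
1 = −2·59 + 17·7
1 = 17·66 − 19·59
1 = −19·191 + 55·66
1 = 55·257 − 74·191
1 = −74·16896 + 4865·257
So 257·4865 ≡ 1 (mod 16896), hence d = 4865.

4865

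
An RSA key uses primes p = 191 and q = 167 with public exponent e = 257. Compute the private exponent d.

φ(n) = (p−1)(q−1) = 190·166 = 31540.
Need d with 257·d ≡ 1 (mod 31540). Apply the extended Euclidean algorithm:
31540 = 122*257 + 186
257 = 1*186 + 71
186 = 2*71 + 44
71 = 1*44 + 27
44 = 1*27 + 17
27 = 1*17 + 10
17 = 1*10 + 7
10 = 1*7 + 3
7 = 2*3 + 1
3 = 3*1 + 0
Back-substitute:
1 = 7 − 2·3
1 = −2·10 + 3·7
1 = 3·17 − 5·10
1 = −5·27 + 8·17
1 = 8·44 − 13·27
1 = −13·71 + 21·44
1 = 21·186 − 55·71
1 = −55·257 + 76·186
1 = 76·31540 − 9327·257
So 257·(-9327) ≡ 1 (mod 31540), hence d ≡ -9327 ≡ 22213 (mod 31540).

22213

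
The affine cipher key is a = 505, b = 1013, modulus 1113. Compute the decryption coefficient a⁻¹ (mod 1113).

Extended Euclidean algorithm:
1113 = 2·505 + 103
505 = 4·103 + 93
103 = 1·93 + 10
93 = 9·10 + 3
10 = 3·3 + 1
3 = 3·1 + 0
Since gcd(505, 1113) = 1, back-substitute to write 1 as a combination:
1 = 10 − 3·3
1 = −3·93 + 28·10
1 = 28·103 − 31·93
1 = −31·505 + 152·103
1 = 152·1113 − 335·505
Thus 505·(-335) ≡ 1 (mod 1113); reducing, -335 mod 1113 = 778.

778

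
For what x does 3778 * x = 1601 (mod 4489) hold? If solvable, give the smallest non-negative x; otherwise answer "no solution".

First find gcd(3778, 4489):
4489 = 1×3778 + 711
3778 = 5×711 + 223
711 = 3×223 + 42
223 = 5×42 + 13
42 = 3×13 + 3
13 = 4×3 + 1
3 = 3×1 + 0
gcd = 1, so a unique solution mod 4489 exists.
Back-substitute for the Bézout coefficients:
1 = 13 − 4·3
1 = −4·42 + 13·13
1 = 13·223 − 69·42
1 = −69·711 + 220·223
1 = 220·3778 − 1169·711
1 = −1169·4489 + 1389·3778
So 3778·(1389) ≡ 1 (mod 4489), giving 3778⁻¹ ≡ 1389.
x ≡ 3778⁻¹·1601 ≡ 1389·1601 ≡ 1734 (mod 4489).

1734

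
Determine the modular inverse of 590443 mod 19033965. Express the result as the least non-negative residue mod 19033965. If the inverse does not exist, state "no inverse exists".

Run Euclid on (19033965, 590443):
19033965 = 32*590443 + 139789
590443 = 4*139789 + 31287
139789 = 4*31287 + 14641
31287 = 2*14641 + 2005
14641 = 7*2005 + 606
2005 = 3*606 + 187
606 = 3*187 + 45
187 = 4*45 + 7
45 = 6*7 + 3
7 = 2*3 + 1
3 = 3*1 + 0
gcd = 1, so the inverse exists. Back-substitute:
1 = 7 − 2·3
1 = −2·45 + 13·7
1 = 13·187 − 54·45
1 = −54·606 + 175·187
1 = 175·2005 − 579·606
1 = −579·14641 + 4228·2005
1 = 4228·31287 − 9035·14641
1 = −9035·139789 + 40368·31287
1 = 40368·590443 − 170507·139789
1 = −170507·19033965 + 5496592·590443
So 590443·5496592 ≡ 1 (mod 19033965).

5496592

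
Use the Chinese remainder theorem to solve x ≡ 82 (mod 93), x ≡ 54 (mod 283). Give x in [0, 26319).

Write x = 82 + 93·k. Then 93·k ≡ 54 − 82 ≡ 255 (mod 283).
Need 93⁻¹ mod 283. Extended Euclid on (283, 93):
283 = 3×93 + 4
93 = 23×4 + 1
4 = 4×1 + 0
Back-substitute:
1 = 93 − 23·4
1 = −23·283 + 70·93
93⁻¹ ≡ 70 (mod 283), so k ≡ 70·255 ≡ 21 (mod 283).
x = 82 + 93·21 = 2035.

2035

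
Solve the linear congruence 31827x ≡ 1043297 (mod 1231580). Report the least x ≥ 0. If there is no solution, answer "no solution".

First find gcd(31827, 1231580):
1231580 = 38*31827 + 22154
31827 = 1*22154 + 9673
22154 = 2*9673 + 2808
9673 = 3*2808 + 1249
2808 = 2*1249 + 310
1249 = 4*310 + 9
310 = 34*9 + 4
9 = 2*4 + 1
4 = 4*1 + 0
gcd = 1, so a unique solution mod 1231580 exists.
Back-substitute for the Bézout coefficients:
1 = 9 − 2·4
1 = −2·310 + 69·9
1 = 69·1249 − 278·310
1 = −278·2808 + 625·1249
1 = 625·9673 − 2153·2808
1 = −2153·22154 + 4931·9673
1 = 4931·31827 − 7084·22154
1 = −7084·1231580 + 274123·31827
So 31827·(274123) ≡ 1 (mod 1231580), giving 31827⁻¹ ≡ 274123.
x ≡ 31827⁻¹·1043297 ≡ 274123·1043297 ≡ 353831 (mod 1231580).

353831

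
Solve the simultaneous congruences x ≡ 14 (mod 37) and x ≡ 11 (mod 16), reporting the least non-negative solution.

Write x = 14 + 37·k. Then 37·k ≡ 11 − 14 ≡ 13 (mod 16).
Need 37⁻¹ mod 16. Extended Euclid on (16, 5):
16 = 3*5 + 1
5 = 5*1 + 0
Back-substitute:
1 = 16 − 3·5
37⁻¹ ≡ 13 (mod 16), so k ≡ 13·13 ≡ 9 (mod 16).
x = 14 + 37·9 = 347.

347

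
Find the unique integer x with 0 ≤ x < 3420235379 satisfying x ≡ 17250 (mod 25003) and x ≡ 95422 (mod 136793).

861070564

Write x = 17250 + 25003·k. Then 25003·k ≡ 95422 − 17250 ≡ 78172 (mod 136793).
Need 25003⁻¹ mod 136793. Extended Euclid on (136793, 25003):
136793 = 5×25003 + 11778
25003 = 2×11778 + 1447
11778 = 8×1447 + 202
1447 = 7×202 + 33
202 = 6×33 + 4
33 = 8×4 + 1
4 = 4×1 + 0
Back-substitute:
1 = 33 − 8·4
1 = −8·202 + 49·33
1 = 49·1447 − 351·202
1 = −351·11778 + 2857·1447
1 = 2857·25003 − 6065·11778
1 = −6065·136793 + 33182·25003
25003⁻¹ ≡ 33182 (mod 136793), so k ≡ 33182·78172 ≡ 34438 (mod 136793).
x = 17250 + 25003·34438 = 861070564.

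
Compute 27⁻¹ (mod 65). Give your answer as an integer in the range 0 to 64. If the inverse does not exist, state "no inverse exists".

gcd(65, 27) by repeated division:
65 = 2*27 + 11
27 = 2*11 + 5
11 = 2*5 + 1
5 = 5*1 + 0
The gcd is 1. Working backward:
1 = 11 − 2·5
1 = −2·27 + 5·11
1 = 5·65 − 12·27
Thus 27·(-12) ≡ 1 (mod 65); reducing, -12 mod 65 = 53.

53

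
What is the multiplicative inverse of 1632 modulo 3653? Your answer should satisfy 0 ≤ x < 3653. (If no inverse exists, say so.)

gcd(3653, 1632) by repeated division:
3653 = 2×1632 + 389
1632 = 4×389 + 76
389 = 5×76 + 9
76 = 8×9 + 4
9 = 2×4 + 1
4 = 4×1 + 0
gcd = 1, so the inverse exists. Back-substitute:
1 = 9 − 2·4
1 = −2·76 + 17·9
1 = 17·389 − 87·76
1 = −87·1632 + 365·389
1 = 365·3653 − 817·1632
Hence 1632⁻¹ ≡ -817 ≡ 2836 (mod 3653).

2836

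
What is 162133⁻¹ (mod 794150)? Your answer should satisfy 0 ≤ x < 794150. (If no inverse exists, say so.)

606997

Extended Euclidean algorithm:
794150 = 4*162133 + 145618
162133 = 1*145618 + 16515
145618 = 8*16515 + 13498
16515 = 1*13498 + 3017
13498 = 4*3017 + 1430
3017 = 2*1430 + 157
1430 = 9*157 + 17
157 = 9*17 + 4
17 = 4*4 + 1
4 = 4*1 + 0
The gcd is 1. Working backward:
1 = 17 − 4·4
1 = −4·157 + 37·17
1 = 37·1430 − 337·157
1 = −337·3017 + 711·1430
1 = 711·13498 − 3181·3017
1 = −3181·16515 + 3892·13498
1 = 3892·145618 − 34317·16515
1 = −34317·162133 + 38209·145618
1 = 38209·794150 − 187153·162133
So 162133·(-187153) ≡ 1 (mod 794150), and -187153 ≡ 606997 (mod 794150).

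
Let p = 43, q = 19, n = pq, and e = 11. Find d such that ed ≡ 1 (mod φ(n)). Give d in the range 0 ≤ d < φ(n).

φ(n) = (p−1)(q−1) = 42·18 = 756.
Need d with 11·d ≡ 1 (mod 756). Apply the extended Euclidean algorithm:
756 = 68·11 + 8
11 = 1·8 + 3
8 = 2·3 + 2
3 = 1·2 + 1
2 = 2·1 + 0
Back-substitute:
1 = 3 − 2
1 = −8 + 3·3
1 = 3·11 − 4·8
1 = −4·756 + 275·11
So 11·275 ≡ 1 (mod 756), hence d = 275.

275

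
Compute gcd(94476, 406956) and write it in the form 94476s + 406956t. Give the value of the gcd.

Apply Euclid's algorithm to 406956 and 94476:
406956 = 4×94476 + 29052
94476 = 3×29052 + 7320
29052 = 3×7320 + 7092
7320 = 1×7092 + 228
7092 = 31×228 + 24
228 = 9×24 + 12
24 = 2×12 + 0
gcd(94476, 406956) = 12.
Back-substituting:
12 = 228 − 9·24
12 = −9·7092 + 280·228
12 = 280·7320 − 289·7092
12 = −289·29052 + 1147·7320
12 = 1147·94476 − 3730·29052
12 = −3730·406956 + 16067·94476
So 12 = (-3730)·406956 + (16067)·94476.

12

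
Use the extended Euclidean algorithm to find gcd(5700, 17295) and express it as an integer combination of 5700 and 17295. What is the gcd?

15

Apply Euclid's algorithm to 17295 and 5700:
17295 = 3×5700 + 195
5700 = 29×195 + 45
195 = 4×45 + 15
45 = 3×15 + 0
gcd(5700, 17295) = 15.
Working backward:
15 = 195 − 4·45
15 = −4·5700 + 117·195
15 = 117·17295 − 355·5700
So 15 = (117)·17295 + (-355)·5700.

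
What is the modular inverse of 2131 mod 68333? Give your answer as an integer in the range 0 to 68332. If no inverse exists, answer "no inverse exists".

gcd(68333, 2131) by repeated division:
68333 = 32*2131 + 141
2131 = 15*141 + 16
141 = 8*16 + 13
16 = 1*13 + 3
13 = 4*3 + 1
3 = 3*1 + 0
gcd = 1, so the inverse exists. Back-substitute:
1 = 13 − 4·3
1 = −4·16 + 5·13
1 = 5·141 − 44·16
1 = −44·2131 + 665·141
1 = 665·68333 − 21324·2131
Thus 2131·(-21324) ≡ 1 (mod 68333); reducing, -21324 mod 68333 = 47009.

47009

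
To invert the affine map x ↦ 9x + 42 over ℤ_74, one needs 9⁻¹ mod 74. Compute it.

33

gcd(74, 9) by repeated division:
74 = 8·9 + 2
9 = 4·2 + 1
2 = 2·1 + 0
The gcd is 1. Working backward:
1 = 9 − 4·2
1 = −4·74 + 33·9
So 9·33 ≡ 1 (mod 74).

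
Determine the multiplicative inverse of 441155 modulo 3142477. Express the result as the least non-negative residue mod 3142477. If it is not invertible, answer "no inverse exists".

no inverse exists

Euclidean algorithm on 3142477, 441155:
3142477 = 7×441155 + 54392
441155 = 8×54392 + 6019
54392 = 9×6019 + 221
6019 = 27×221 + 52
221 = 4×52 + 13
52 = 4×13 + 0
Since gcd = 13 > 1, 441155 is not a unit mod 3142477.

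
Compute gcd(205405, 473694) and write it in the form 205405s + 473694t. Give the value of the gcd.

1

Repeated division:
473694 = 2·205405 + 62884
205405 = 3·62884 + 16753
62884 = 3·16753 + 12625
16753 = 1·12625 + 4128
12625 = 3·4128 + 241
4128 = 17·241 + 31
241 = 7·31 + 24
31 = 1·24 + 7
24 = 3·7 + 3
7 = 2·3 + 1
3 = 3·1 + 0
gcd(205405, 473694) = 1.
Back-substituting:
1 = 7 − 2·3
1 = −2·24 + 7·7
1 = 7·31 − 9·24
1 = −9·241 + 70·31
1 = 70·4128 − 1199·241
1 = −1199·12625 + 3667·4128
1 = 3667·16753 − 4866·12625
1 = −4866·62884 + 18265·16753
1 = 18265·205405 − 59661·62884
1 = −59661·473694 + 137587·205405
So 1 = (-59661)·473694 + (137587)·205405.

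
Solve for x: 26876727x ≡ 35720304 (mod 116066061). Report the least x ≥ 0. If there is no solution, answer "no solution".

gcd(26876727, 116066061):
116066061 = 4·26876727 + 8559153
26876727 = 3·8559153 + 1199268
8559153 = 7·1199268 + 164277
1199268 = 7·164277 + 49329
164277 = 3·49329 + 16290
49329 = 3·16290 + 459
16290 = 35·459 + 225
459 = 2·225 + 9
225 = 25·9 + 0
gcd = 9, but 9 ∤ 35720304, so the congruence has no solution.

no solution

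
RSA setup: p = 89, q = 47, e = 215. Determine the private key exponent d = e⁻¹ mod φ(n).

φ(n) = (p−1)(q−1) = 88·46 = 4048.
Need d with 215·d ≡ 1 (mod 4048). Apply the extended Euclidean algorithm:
4048 = 18*215 + 178
215 = 1*178 + 37
178 = 4*37 + 30
37 = 1*30 + 7
30 = 4*7 + 2
7 = 3*2 + 1
2 = 2*1 + 0
Back-substitute:
1 = 7 − 3·2
1 = −3·30 + 13·7
1 = 13·37 − 16·30
1 = −16·178 + 77·37
1 = 77·215 − 93·178
1 = −93·4048 + 1751·215
So 215·1751 ≡ 1 (mod 4048), hence d = 1751.

1751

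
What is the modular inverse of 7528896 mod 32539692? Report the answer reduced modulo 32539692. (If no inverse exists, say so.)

Euclidean algorithm on 32539692, 7528896:
32539692 = 4×7528896 + 2424108
7528896 = 3×2424108 + 256572
2424108 = 9×256572 + 114960
256572 = 2×114960 + 26652
114960 = 4×26652 + 8352
26652 = 3×8352 + 1596
8352 = 5×1596 + 372
1596 = 4×372 + 108
372 = 3×108 + 48
108 = 2×48 + 12
48 = 4×12 + 0
gcd(7528896, 32539692) = 12 ≠ 1, so 7528896 has no multiplicative inverse modulo 32539692.

no inverse exists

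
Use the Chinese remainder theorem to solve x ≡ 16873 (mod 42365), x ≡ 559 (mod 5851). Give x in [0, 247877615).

148463833

Write x = 16873 + 42365·k. Then 42365·k ≡ 559 − 16873 ≡ 1239 (mod 5851).
Need 42365⁻¹ mod 5851. Extended Euclid on (5851, 1408):
5851 = 4·1408 + 219
1408 = 6·219 + 94
219 = 2·94 + 31
94 = 3·31 + 1
31 = 31·1 + 0
Back-substitute:
1 = 94 − 3·31
1 = −3·219 + 7·94
1 = 7·1408 − 45·219
1 = −45·5851 + 187·1408
42365⁻¹ ≡ 187 (mod 5851), so k ≡ 187·1239 ≡ 3504 (mod 5851).
x = 16873 + 42365·3504 = 148463833.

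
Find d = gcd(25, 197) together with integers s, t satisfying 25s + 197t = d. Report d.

Repeated division:
197 = 7×25 + 22
25 = 1×22 + 3
22 = 7×3 + 1
3 = 3×1 + 0
gcd(25, 197) = 1.
Working backward:
1 = 22 − 7·3
1 = −7·25 + 8·22
1 = 8·197 − 63·25
So 1 = (8)·197 + (-63)·25.

1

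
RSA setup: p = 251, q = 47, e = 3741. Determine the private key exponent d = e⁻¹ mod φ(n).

3861

φ(n) = (p−1)(q−1) = 250·46 = 11500.
Need d with 3741·d ≡ 1 (mod 11500). Apply the extended Euclidean algorithm:
11500 = 3·3741 + 277
3741 = 13·277 + 140
277 = 1·140 + 137
140 = 1·137 + 3
137 = 45·3 + 2
3 = 1·2 + 1
2 = 2·1 + 0
Back-substitute:
1 = 3 − 2
1 = −137 + 46·3
1 = 46·140 − 47·137
1 = −47·277 + 93·140
1 = 93·3741 − 1256·277
1 = −1256·11500 + 3861·3741
So 3741·3861 ≡ 1 (mod 11500), hence d = 3861.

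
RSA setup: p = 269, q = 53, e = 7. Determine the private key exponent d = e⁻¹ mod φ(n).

φ(n) = (p−1)(q−1) = 268·52 = 13936.
Need d with 7·d ≡ 1 (mod 13936). Apply the extended Euclidean algorithm:
13936 = 1990×7 + 6
7 = 1×6 + 1
6 = 6×1 + 0
Back-substitute:
1 = 7 − 6
1 = −13936 + 1991·7
So 7·1991 ≡ 1 (mod 13936), hence d = 1991.

1991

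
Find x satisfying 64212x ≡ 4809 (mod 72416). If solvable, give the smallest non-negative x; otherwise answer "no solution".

gcd(64212, 72416):
72416 = 1×64212 + 8204
64212 = 7×8204 + 6784
8204 = 1×6784 + 1420
6784 = 4×1420 + 1104
1420 = 1×1104 + 316
1104 = 3×316 + 156
316 = 2×156 + 4
156 = 39×4 + 0
gcd = 4, but 4 ∤ 4809, so the congruence has no solution.

no solution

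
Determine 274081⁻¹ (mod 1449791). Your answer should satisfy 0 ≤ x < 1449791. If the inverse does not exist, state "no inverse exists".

Extended Euclidean algorithm:
1449791 = 5·274081 + 79386
274081 = 3·79386 + 35923
79386 = 2·35923 + 7540
35923 = 4·7540 + 5763
7540 = 1·5763 + 1777
5763 = 3·1777 + 432
1777 = 4·432 + 49
432 = 8·49 + 40
49 = 1·40 + 9
40 = 4·9 + 4
9 = 2·4 + 1
4 = 4·1 + 0
Since gcd(274081, 1449791) = 1, back-substitute to write 1 as a combination:
1 = 9 − 2·4
1 = −2·40 + 9·9
1 = 9·49 − 11·40
1 = −11·432 + 97·49
1 = 97·1777 − 399·432
1 = −399·5763 + 1294·1777
1 = 1294·7540 − 1693·5763
1 = −1693·35923 + 8066·7540
1 = 8066·79386 − 17825·35923
1 = −17825·274081 + 61541·79386
1 = 61541·1449791 − 325530·274081
Thus 274081·(-325530) ≡ 1 (mod 1449791); reducing, -325530 mod 1449791 = 1124261.

1124261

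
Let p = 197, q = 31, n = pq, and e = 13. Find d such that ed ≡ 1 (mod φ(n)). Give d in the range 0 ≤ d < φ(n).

1357

φ(n) = (p−1)(q−1) = 196·30 = 5880.
Need d with 13·d ≡ 1 (mod 5880). Apply the extended Euclidean algorithm:
5880 = 452×13 + 4
13 = 3×4 + 1
4 = 4×1 + 0
Back-substitute:
1 = 13 − 3·4
1 = −3·5880 + 1357·13
So 13·1357 ≡ 1 (mod 5880), hence d = 1357.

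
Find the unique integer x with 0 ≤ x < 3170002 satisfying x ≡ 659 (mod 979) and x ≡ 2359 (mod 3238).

Write x = 659 + 979·k. Then 979·k ≡ 2359 − 659 ≡ 1700 (mod 3238).
Need 979⁻¹ mod 3238. Extended Euclid on (3238, 979):
3238 = 3×979 + 301
979 = 3×301 + 76
301 = 3×76 + 73
76 = 1×73 + 3
73 = 24×3 + 1
3 = 3×1 + 0
Back-substitute:
1 = 73 − 24·3
1 = −24·76 + 25·73
1 = 25·301 − 99·76
1 = −99·979 + 322·301
1 = 322·3238 − 1065·979
979⁻¹ ≡ 2173 (mod 3238), so k ≡ 2173·1700 ≡ 2780 (mod 3238).
x = 659 + 979·2780 = 2722279.

2722279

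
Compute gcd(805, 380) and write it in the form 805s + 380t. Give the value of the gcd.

5

Euclidean algorithm:
805 = 2*380 + 45
380 = 8*45 + 20
45 = 2*20 + 5
20 = 4*5 + 0
gcd(805, 380) = 5.
Working backward:
5 = 45 − 2·20
5 = −2·380 + 17·45
5 = 17·805 − 36·380
So 5 = (17)·805 + (-36)·380.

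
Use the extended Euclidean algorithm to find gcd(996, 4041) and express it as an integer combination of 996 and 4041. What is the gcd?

3

Apply Euclid's algorithm to 4041 and 996:
4041 = 4·996 + 57
996 = 17·57 + 27
57 = 2·27 + 3
27 = 9·3 + 0
gcd(996, 4041) = 3.
Back-substituting:
3 = 57 − 2·27
3 = −2·996 + 35·57
3 = 35·4041 − 142·996
So 3 = (35)·4041 + (-142)·996.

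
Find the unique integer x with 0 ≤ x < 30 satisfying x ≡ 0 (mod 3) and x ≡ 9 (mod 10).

Write x = 0 + 3·k. Then 3·k ≡ 9 − 0 ≡ 9 (mod 10).
Need 3⁻¹ mod 10. Extended Euclid on (10, 3):
10 = 3×3 + 1
3 = 3×1 + 0
Back-substitute:
1 = 10 − 3·3
3⁻¹ ≡ 7 (mod 10), so k ≡ 7·9 ≡ 3 (mod 10).
x = 0 + 3·3 = 9.

9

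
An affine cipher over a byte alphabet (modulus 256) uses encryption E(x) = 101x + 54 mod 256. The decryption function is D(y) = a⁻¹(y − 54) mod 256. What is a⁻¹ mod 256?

109

Apply the Euclidean algorithm to 256 and 101:
256 = 2*101 + 54
101 = 1*54 + 47
54 = 1*47 + 7
47 = 6*7 + 5
7 = 1*5 + 2
5 = 2*2 + 1
2 = 2*1 + 0
gcd = 1, so the inverse exists. Back-substitute:
1 = 5 − 2·2
1 = −2·7 + 3·5
1 = 3·47 − 20·7
1 = −20·54 + 23·47
1 = 23·101 − 43·54
1 = −43·256 + 109·101
So 101·109 ≡ 1 (mod 256).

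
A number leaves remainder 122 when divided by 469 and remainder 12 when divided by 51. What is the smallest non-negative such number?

18882

Write x = 122 + 469·k. Then 469·k ≡ 12 − 122 ≡ 43 (mod 51).
Need 469⁻¹ mod 51. Extended Euclid on (51, 10):
51 = 5·10 + 1
10 = 10·1 + 0
Back-substitute:
1 = 51 − 5·10
469⁻¹ ≡ 46 (mod 51), so k ≡ 46·43 ≡ 40 (mod 51).
x = 122 + 469·40 = 18882.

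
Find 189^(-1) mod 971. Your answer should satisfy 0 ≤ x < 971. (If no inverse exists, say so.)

560

Extended Euclidean algorithm:
971 = 5·189 + 26
189 = 7·26 + 7
26 = 3·7 + 5
7 = 1·5 + 2
5 = 2·2 + 1
2 = 2·1 + 0
The gcd is 1. Working backward:
1 = 5 − 2·2
1 = −2·7 + 3·5
1 = 3·26 − 11·7
1 = −11·189 + 80·26
1 = 80·971 − 411·189
Thus 189·(-411) ≡ 1 (mod 971); reducing, -411 mod 971 = 560.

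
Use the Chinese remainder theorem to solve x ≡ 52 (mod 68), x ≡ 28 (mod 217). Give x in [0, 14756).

Write x = 52 + 68·k. Then 68·k ≡ 28 − 52 ≡ 193 (mod 217).
Need 68⁻¹ mod 217. Extended Euclid on (217, 68):
217 = 3·68 + 13
68 = 5·13 + 3
13 = 4·3 + 1
3 = 3·1 + 0
Back-substitute:
1 = 13 − 4·3
1 = −4·68 + 21·13
1 = 21·217 − 67·68
68⁻¹ ≡ 150 (mod 217), so k ≡ 150·193 ≡ 89 (mod 217).
x = 52 + 68·89 = 6104.

6104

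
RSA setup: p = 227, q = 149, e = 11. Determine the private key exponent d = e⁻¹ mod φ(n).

φ(n) = (p−1)(q−1) = 226·148 = 33448.
Need d with 11·d ≡ 1 (mod 33448). Apply the extended Euclidean algorithm:
33448 = 3040·11 + 8
11 = 1·8 + 3
8 = 2·3 + 2
3 = 1·2 + 1
2 = 2·1 + 0
Back-substitute:
1 = 3 − 2
1 = −8 + 3·3
1 = 3·11 − 4·8
1 = −4·33448 + 12163·11
So 11·12163 ≡ 1 (mod 33448), hence d = 12163.

12163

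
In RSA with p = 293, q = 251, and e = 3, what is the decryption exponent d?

48667

φ(n) = (p−1)(q−1) = 292·250 = 73000.
Need d with 3·d ≡ 1 (mod 73000). Apply the extended Euclidean algorithm:
73000 = 24333×3 + 1
3 = 3×1 + 0
Back-substitute:
1 = 73000 − 24333·3
So 3·(-24333) ≡ 1 (mod 73000), hence d ≡ -24333 ≡ 48667 (mod 73000).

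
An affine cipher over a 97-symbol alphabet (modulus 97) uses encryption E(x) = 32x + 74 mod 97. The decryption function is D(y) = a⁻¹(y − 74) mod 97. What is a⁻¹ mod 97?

94

Extended Euclidean algorithm:
97 = 3*32 + 1
32 = 32*1 + 0
The gcd is 1. Working backward:
1 = 97 − 3·32
Thus 32·(-3) ≡ 1 (mod 97); reducing, -3 mod 97 = 94.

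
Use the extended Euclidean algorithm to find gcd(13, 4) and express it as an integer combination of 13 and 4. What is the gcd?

1

Apply Euclid's algorithm to 13 and 4:
13 = 3×4 + 1
4 = 4×1 + 0
gcd(13, 4) = 1.
Working backward:
1 = 13 − 3·4
So 1 = (1)·13 + (-3)·4.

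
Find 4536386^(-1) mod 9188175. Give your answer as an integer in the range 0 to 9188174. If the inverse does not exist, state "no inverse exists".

2132891

Run Euclid on (9188175, 4536386):
9188175 = 2·4536386 + 115403
4536386 = 39·115403 + 35669
115403 = 3·35669 + 8396
35669 = 4·8396 + 2085
8396 = 4·2085 + 56
2085 = 37·56 + 13
56 = 4·13 + 4
13 = 3·4 + 1
4 = 4·1 + 0
gcd = 1, so the inverse exists. Back-substitute:
1 = 13 − 3·4
1 = −3·56 + 13·13
1 = 13·2085 − 484·56
1 = −484·8396 + 1949·2085
1 = 1949·35669 − 8280·8396
1 = −8280·115403 + 26789·35669
1 = 26789·4536386 − 1053051·115403
1 = −1053051·9188175 + 2132891·4536386
So 4536386·2132891 ≡ 1 (mod 9188175).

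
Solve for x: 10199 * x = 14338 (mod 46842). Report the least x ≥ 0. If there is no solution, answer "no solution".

First find gcd(10199, 46842):
46842 = 4*10199 + 6046
10199 = 1*6046 + 4153
6046 = 1*4153 + 1893
4153 = 2*1893 + 367
1893 = 5*367 + 58
367 = 6*58 + 19
58 = 3*19 + 1
19 = 19*1 + 0
gcd = 1, so a unique solution mod 46842 exists.
Back-substitute for the Bézout coefficients:
1 = 58 − 3·19
1 = −3·367 + 19·58
1 = 19·1893 − 98·367
1 = −98·4153 + 215·1893
1 = 215·6046 − 313·4153
1 = −313·10199 + 528·6046
1 = 528·46842 − 2425·10199
So 10199·(-2425) ≡ 1 (mod 46842), giving 10199⁻¹ ≡ 44417.
x ≡ 10199⁻¹·14338 ≡ 44417·14338 ≡ 33956 (mod 46842).

33956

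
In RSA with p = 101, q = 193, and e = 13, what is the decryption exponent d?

φ(n) = (p−1)(q−1) = 100·192 = 19200.
Need d with 13·d ≡ 1 (mod 19200). Apply the extended Euclidean algorithm:
19200 = 1476·13 + 12
13 = 1·12 + 1
12 = 12·1 + 0
Back-substitute:
1 = 13 − 12
1 = −19200 + 1477·13
So 13·1477 ≡ 1 (mod 19200), hence d = 1477.

1477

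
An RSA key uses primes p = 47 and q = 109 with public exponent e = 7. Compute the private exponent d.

2839

φ(n) = (p−1)(q−1) = 46·108 = 4968.
Need d with 7·d ≡ 1 (mod 4968). Apply the extended Euclidean algorithm:
4968 = 709·7 + 5
7 = 1·5 + 2
5 = 2·2 + 1
2 = 2·1 + 0
Back-substitute:
1 = 5 − 2·2
1 = −2·7 + 3·5
1 = 3·4968 − 2129·7
So 7·(-2129) ≡ 1 (mod 4968), hence d ≡ -2129 ≡ 2839 (mod 4968).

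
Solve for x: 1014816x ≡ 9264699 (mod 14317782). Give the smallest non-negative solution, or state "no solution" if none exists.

gcd(1014816, 14317782):
14317782 = 14*1014816 + 110358
1014816 = 9*110358 + 21594
110358 = 5*21594 + 2388
21594 = 9*2388 + 102
2388 = 23*102 + 42
102 = 2*42 + 18
42 = 2*18 + 6
18 = 3*6 + 0
gcd = 6, but 6 ∤ 9264699, so the congruence has no solution.

no solution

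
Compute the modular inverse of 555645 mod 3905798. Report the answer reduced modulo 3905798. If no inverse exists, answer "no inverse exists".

2998371

Run Euclid on (3905798, 555645):
3905798 = 7×555645 + 16283
555645 = 34×16283 + 2023
16283 = 8×2023 + 99
2023 = 20×99 + 43
99 = 2×43 + 13
43 = 3×13 + 4
13 = 3×4 + 1
4 = 4×1 + 0
gcd = 1, so the inverse exists. Back-substitute:
1 = 13 − 3·4
1 = −3·43 + 10·13
1 = 10·99 − 23·43
1 = −23·2023 + 470·99
1 = 470·16283 − 3783·2023
1 = −3783·555645 + 129092·16283
1 = 129092·3905798 − 907427·555645
So 555645·(-907427) ≡ 1 (mod 3905798), and -907427 ≡ 2998371 (mod 3905798).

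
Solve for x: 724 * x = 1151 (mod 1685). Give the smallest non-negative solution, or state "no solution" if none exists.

879

First find gcd(724, 1685):
1685 = 2×724 + 237
724 = 3×237 + 13
237 = 18×13 + 3
13 = 4×3 + 1
3 = 3×1 + 0
gcd = 1, so a unique solution mod 1685 exists.
Back-substitute for the Bézout coefficients:
1 = 13 − 4·3
1 = −4·237 + 73·13
1 = 73·724 − 223·237
1 = −223·1685 + 519·724
So 724·(519) ≡ 1 (mod 1685), giving 724⁻¹ ≡ 519.
x ≡ 724⁻¹·1151 ≡ 519·1151 ≡ 879 (mod 1685).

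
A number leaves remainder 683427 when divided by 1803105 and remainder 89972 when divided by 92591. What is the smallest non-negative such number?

127510859712

Write x = 683427 + 1803105·k. Then 1803105·k ≡ 89972 − 683427 ≡ 54682 (mod 92591).
Need 1803105⁻¹ mod 92591. Extended Euclid on (92591, 43876):
92591 = 2*43876 + 4839
43876 = 9*4839 + 325
4839 = 14*325 + 289
325 = 1*289 + 36
289 = 8*36 + 1
36 = 36*1 + 0
Back-substitute:
1 = 289 − 8·36
1 = −8·325 + 9·289
1 = 9·4839 − 134·325
1 = −134·43876 + 1215·4839
1 = 1215·92591 − 2564·43876
1803105⁻¹ ≡ 90027 (mod 92591), so k ≡ 90027·54682 ≡ 70717 (mod 92591).
x = 683427 + 1803105·70717 = 127510859712.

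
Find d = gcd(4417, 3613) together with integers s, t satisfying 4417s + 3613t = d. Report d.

1

Repeated division:
4417 = 1×3613 + 804
3613 = 4×804 + 397
804 = 2×397 + 10
397 = 39×10 + 7
10 = 1×7 + 3
7 = 2×3 + 1
3 = 3×1 + 0
gcd(4417, 3613) = 1.
Back-substituting:
1 = 7 − 2·3
1 = −2·10 + 3·7
1 = 3·397 − 119·10
1 = −119·804 + 241·397
1 = 241·3613 − 1083·804
1 = −1083·4417 + 1324·3613
So 1 = (-1083)·4417 + (1324)·3613.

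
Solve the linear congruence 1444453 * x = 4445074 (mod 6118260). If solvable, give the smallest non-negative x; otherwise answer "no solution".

1945618

First find gcd(1444453, 6118260):
6118260 = 4·1444453 + 340448
1444453 = 4·340448 + 82661
340448 = 4·82661 + 9804
82661 = 8·9804 + 4229
9804 = 2·4229 + 1346
4229 = 3·1346 + 191
1346 = 7·191 + 9
191 = 21·9 + 2
9 = 4·2 + 1
2 = 2·1 + 0
gcd = 1, so a unique solution mod 6118260 exists.
Back-substitute for the Bézout coefficients:
1 = 9 − 4·2
1 = −4·191 + 85·9
1 = 85·1346 − 599·191
1 = −599·4229 + 1882·1346
1 = 1882·9804 − 4363·4229
1 = −4363·82661 + 36786·9804
1 = 36786·340448 − 151507·82661
1 = −151507·1444453 + 642814·340448
1 = 642814·6118260 − 2722763·1444453
So 1444453·(-2722763) ≡ 1 (mod 6118260), giving 1444453⁻¹ ≡ 3395497.
x ≡ 1444453⁻¹·4445074 ≡ 3395497·4445074 ≡ 1945618 (mod 6118260).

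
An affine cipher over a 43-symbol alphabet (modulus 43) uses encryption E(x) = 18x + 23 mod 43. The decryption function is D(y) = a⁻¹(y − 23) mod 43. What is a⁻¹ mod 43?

Apply the Euclidean algorithm to 43 and 18:
43 = 2·18 + 7
18 = 2·7 + 4
7 = 1·4 + 3
4 = 1·3 + 1
3 = 3·1 + 0
gcd = 1, so the inverse exists. Back-substitute:
1 = 4 − 3
1 = −7 + 2·4
1 = 2·18 − 5·7
1 = −5·43 + 12·18
So 18·12 ≡ 1 (mod 43).

12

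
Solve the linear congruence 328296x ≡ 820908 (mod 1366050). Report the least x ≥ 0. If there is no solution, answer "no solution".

89473

First find gcd(328296, 1366050):
1366050 = 4·328296 + 52866
328296 = 6·52866 + 11100
52866 = 4·11100 + 8466
11100 = 1·8466 + 2634
8466 = 3·2634 + 564
2634 = 4·564 + 378
564 = 1·378 + 186
378 = 2·186 + 6
186 = 31·6 + 0
gcd = 6 and 6 | 820908, so solutions exist. Divide through by 6: 54716x ≡ 136818 (mod 227675).
Now find 54716⁻¹ mod 227675:
227675 = 4·54716 + 8811
54716 = 6·8811 + 1850
8811 = 4·1850 + 1411
1850 = 1·1411 + 439
1411 = 3·439 + 94
439 = 4·94 + 63
94 = 1·63 + 31
63 = 2·31 + 1
31 = 31·1 + 0
Back-substitute:
1 = 63 − 2·31
1 = −2·94 + 3·63
1 = 3·439 − 14·94
1 = −14·1411 + 45·439
1 = 45·1850 − 59·1411
1 = −59·8811 + 281·1850
1 = 281·54716 − 1745·8811
1 = −1745·227675 + 7261·54716
So 54716⁻¹ ≡ 7261 (mod 227675).
Then x ≡ 7261·136818 ≡ 89473 (mod 227675); the smallest non-negative solution is x = 89473.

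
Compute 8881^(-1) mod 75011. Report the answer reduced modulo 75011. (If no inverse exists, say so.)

Apply the Euclidean algorithm to 75011 and 8881:
75011 = 8×8881 + 3963
8881 = 2×3963 + 955
3963 = 4×955 + 143
955 = 6×143 + 97
143 = 1×97 + 46
97 = 2×46 + 5
46 = 9×5 + 1
5 = 5×1 + 0
gcd = 1, so the inverse exists. Back-substitute:
1 = 46 − 9·5
1 = −9·97 + 19·46
1 = 19·143 − 28·97
1 = −28·955 + 187·143
1 = 187·3963 − 776·955
1 = −776·8881 + 1739·3963
1 = 1739·75011 − 14688·8881
Thus 8881·(-14688) ≡ 1 (mod 75011); reducing, -14688 mod 75011 = 60323.

60323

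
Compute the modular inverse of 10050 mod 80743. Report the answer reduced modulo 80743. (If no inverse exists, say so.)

Run Euclid on (80743, 10050):
80743 = 8×10050 + 343
10050 = 29×343 + 103
343 = 3×103 + 34
103 = 3×34 + 1
34 = 34×1 + 0
Since gcd(10050, 80743) = 1, back-substitute to write 1 as a combination:
1 = 103 − 3·34
1 = −3·343 + 10·103
1 = 10·10050 − 293·343
1 = −293·80743 + 2354·10050
So 10050·2354 ≡ 1 (mod 80743).

2354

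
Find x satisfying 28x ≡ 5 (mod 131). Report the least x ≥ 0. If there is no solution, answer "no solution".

First find gcd(28, 131):
131 = 4·28 + 19
28 = 1·19 + 9
19 = 2·9 + 1
9 = 9·1 + 0
gcd = 1, so a unique solution mod 131 exists.
Back-substitute for the Bézout coefficients:
1 = 19 − 2·9
1 = −2·28 + 3·19
1 = 3·131 − 14·28
So 28·(-14) ≡ 1 (mod 131), giving 28⁻¹ ≡ 117.
x ≡ 28⁻¹·5 ≡ 117·5 ≡ 61 (mod 131).

61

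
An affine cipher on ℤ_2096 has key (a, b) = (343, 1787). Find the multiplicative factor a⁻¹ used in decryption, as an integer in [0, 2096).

55

Extended Euclidean algorithm:
2096 = 6×343 + 38
343 = 9×38 + 1
38 = 38×1 + 0
The gcd is 1. Working backward:
1 = 343 − 9·38
1 = −9·2096 + 55·343
So 343·55 ≡ 1 (mod 2096).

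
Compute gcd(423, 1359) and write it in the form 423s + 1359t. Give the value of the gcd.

9

Apply Euclid's algorithm to 1359 and 423:
1359 = 3*423 + 90
423 = 4*90 + 63
90 = 1*63 + 27
63 = 2*27 + 9
27 = 3*9 + 0
gcd(423, 1359) = 9.
Working backward:
9 = 63 − 2·27
9 = −2·90 + 3·63
9 = 3·423 − 14·90
9 = −14·1359 + 45·423
So 9 = (-14)·1359 + (45)·423.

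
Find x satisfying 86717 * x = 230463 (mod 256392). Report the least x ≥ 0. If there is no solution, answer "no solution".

First find gcd(86717, 256392):
256392 = 2×86717 + 82958
86717 = 1×82958 + 3759
82958 = 22×3759 + 260
3759 = 14×260 + 119
260 = 2×119 + 22
119 = 5×22 + 9
22 = 2×9 + 4
9 = 2×4 + 1
4 = 4×1 + 0
gcd = 1, so a unique solution mod 256392 exists.
Back-substitute for the Bézout coefficients:
1 = 9 − 2·4
1 = −2·22 + 5·9
1 = 5·119 − 27·22
1 = −27·260 + 59·119
1 = 59·3759 − 853·260
1 = −853·82958 + 18825·3759
1 = 18825·86717 − 19678·82958
1 = −19678·256392 + 58181·86717
So 86717·(58181) ≡ 1 (mod 256392), giving 86717⁻¹ ≡ 58181.
x ≡ 86717⁻¹·230463 ≡ 58181·230463 ≡ 35379 (mod 256392).

35379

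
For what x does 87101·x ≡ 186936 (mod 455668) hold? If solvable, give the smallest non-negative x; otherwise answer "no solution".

105040

First find gcd(87101, 455668):
455668 = 5×87101 + 20163
87101 = 4×20163 + 6449
20163 = 3×6449 + 816
6449 = 7×816 + 737
816 = 1×737 + 79
737 = 9×79 + 26
79 = 3×26 + 1
26 = 26×1 + 0
gcd = 1, so a unique solution mod 455668 exists.
Back-substitute for the Bézout coefficients:
1 = 79 − 3·26
1 = −3·737 + 28·79
1 = 28·816 − 31·737
1 = −31·6449 + 245·816
1 = 245·20163 − 766·6449
1 = −766·87101 + 3309·20163
1 = 3309·455668 − 17311·87101
So 87101·(-17311) ≡ 1 (mod 455668), giving 87101⁻¹ ≡ 438357.
x ≡ 87101⁻¹·186936 ≡ 438357·186936 ≡ 105040 (mod 455668).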